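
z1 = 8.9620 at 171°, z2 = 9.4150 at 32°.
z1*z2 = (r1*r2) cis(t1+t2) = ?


r = 8.9620 * 9.4150 = 84.3772
theta = 171° + 32° = 203° = 203° (mod 360)

84.3772 cis(203°)


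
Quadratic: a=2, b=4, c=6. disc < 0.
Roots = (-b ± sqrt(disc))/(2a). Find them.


disc = 4^2 - 4*2*6 = 16 - 48 = -32
sqrt(|disc|) = sqrt(32) = 5.6569
Real part = -4/(2*2) = -1.0000
Imag part = 5.6569/(2*2) = 1.4142

-1.0000 ± 1.4142i


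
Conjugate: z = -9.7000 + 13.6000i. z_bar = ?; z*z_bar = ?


z_bar = -9.7000 - 13.6000i
z*z_bar = (-9.7)^2 + 13.6^2 = 94.09 + 184.96 = 279.05

z_bar = -9.7000 - 13.6000i, z*z_bar = 279.05


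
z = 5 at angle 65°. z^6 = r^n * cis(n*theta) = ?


r^6 = 5^6 = 15625
n*theta = 6*65° = 390° = 30° (mod 360)
a = 15625*cos(30°) = 13531.6469
b = 15625*sin(30°) = 7812.5000

15625 cis(30°) = 13531.6469 + 7812.5000i


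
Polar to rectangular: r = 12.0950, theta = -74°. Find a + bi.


a = 12.0950*cos(-74°) = 12.0950*0.275637 = 3.3338
b = 12.0950*sin(-74°) = 12.0950*(-0.961262) = -11.6265

3.3338 - 11.6265i


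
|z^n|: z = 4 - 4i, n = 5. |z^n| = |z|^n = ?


|z| = sqrt(16+16) = sqrt(32) = 5.6569
|z^5| = |z|^5 = (sqrt(32))^5 = 32^2 * sqrt(32) = 1024*sqrt(32)

|z^5| = 1024*sqrt(32) ≈ 5792.6188


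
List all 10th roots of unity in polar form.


The 10th roots of unity are cis(360k/10°) for k=0..9
Angle step = 360/10 = 36°
Primitive root: cis(36°)
Primitive root = 0.8090 + 0.5878i

10 roots at angles: 0°, 36°, 72°, 108°, 144°, 180°, 216°, 252°, 288°, 324°


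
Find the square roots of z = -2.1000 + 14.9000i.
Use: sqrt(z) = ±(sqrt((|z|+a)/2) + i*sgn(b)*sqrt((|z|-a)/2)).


|z| = sqrt(4.41+222.01) = 15.0473
sqrt((|z|+a)/2) = sqrt((15.0473+(-2.1))/2) = sqrt(6.4736) = 2.5443
sqrt((|z|-a)/2) = sqrt((15.0473-(-2.1))/2) = sqrt(8.5736) = 2.9281

±(2.5443 + 2.9281i) i.e. 2.5443 + 2.9281i and -2.5443 - 2.9281i


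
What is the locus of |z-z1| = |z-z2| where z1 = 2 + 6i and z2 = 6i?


Equal distances means the locus is the perpendicular bisector of z1 and z2.
Midpoint = ((2+0)/2, (6+6)/2) = (1.0000, 6.0000)

Perpendicular bisector through (1.0000, 6.0000)


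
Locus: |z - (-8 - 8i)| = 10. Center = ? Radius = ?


|z - z0| = r is a circle with center z0 and radius r.
Center = (-8, -8), radius = 10

Circle with center (-8, -8) and radius 10


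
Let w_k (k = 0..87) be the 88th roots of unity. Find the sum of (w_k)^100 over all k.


The roots are w_k = w^k with w = e^(2*pi*i/88), and (w^k)^100 = (w^100)^k.
So S = 1 + u + u^2 + ... + u^(87) with u = w^100.
100 = 1*88 + 12, so 100 is not a multiple of 88: u = (w^88)^1 * w^12 = w^12 ≠ 1 (w is a primitive 88th root), while u^88 = (w^88)^100 = 1.
Geometric series: S = (1 - u^88)/(1 - u) = (1 - 1)/(1 - u) = 0

S = 0


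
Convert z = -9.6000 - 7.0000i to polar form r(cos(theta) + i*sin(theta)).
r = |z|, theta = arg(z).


r = sqrt(92.16+49) = sqrt(141.16) = 11.8811
theta = atan2(-7, -9.6) = -143.9017 degrees

r = 11.8811, theta = -143.9017 degrees


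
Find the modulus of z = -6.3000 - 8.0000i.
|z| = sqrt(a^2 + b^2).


|z| = sqrt((-6.3)^2 + (-8)^2) = sqrt(39.69 + 64) = sqrt(103.69) = 10.1828

|z| = 10.1828


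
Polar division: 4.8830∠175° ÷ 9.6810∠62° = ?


r = 4.8830 / 9.6810 = 0.5044
theta = 175° - 62° = 113° = 113° (mod 360)

0.5044 cis(113°)


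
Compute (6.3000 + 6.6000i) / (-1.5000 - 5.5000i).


Conjugate of z2 = -1.5000 + 5.5000i
Numerator: (6.3000 + 6.6000i)(-1.5000 + 5.5000i) = -45.7500 + 24.7500i
Denominator: (-1.5)^2 + (-5.5)^2 = 32.5
Result = (-45.7500 + 24.7500i)/32.5

-1.4077 + 0.7615i


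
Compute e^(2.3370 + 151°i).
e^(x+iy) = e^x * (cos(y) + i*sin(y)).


e^2.3370 = 10.3501
cos(151°) = -0.87462
sin(151°) = 0.48481
Real = 10.3501*(-0.87462) = -9.0524
Imag = 10.3501*0.48481 = 5.0178

-9.0524 + 5.0178i


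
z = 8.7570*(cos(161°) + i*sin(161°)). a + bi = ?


a = 8.7570*cos(161°) = 8.7570*(-0.94552) = -8.2799
b = 8.7570*sin(161°) = 8.7570*0.32557 = 2.8510

-8.2799 + 2.8510i


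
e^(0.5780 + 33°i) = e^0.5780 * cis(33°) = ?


e^0.5780 = 1.7825
cos(33°) = 0.83867
sin(33°) = 0.54464
Real = 1.7825*0.83867 = 1.4949
Imag = 1.7825*0.54464 = 0.9708

1.4949 + 0.9708i


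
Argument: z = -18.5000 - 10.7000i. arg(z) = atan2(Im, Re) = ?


Re = -18.5, Im = -10.7
arg = atan2(-10.7, -18.5) = -149.9558 degrees

arg(z) = -149.9558 degrees


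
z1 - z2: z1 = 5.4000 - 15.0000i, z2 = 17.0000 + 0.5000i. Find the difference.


Real: 5.4 - 17 = -11.6
Imag: -15 - 0.5 = -15.5

-11.6000 - 15.5000i


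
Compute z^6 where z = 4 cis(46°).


r^6 = 4^6 = 4096
n*theta = 6*46° = 276° = 276° (mod 360)
a = 4096*cos(276°) = 428.1486
b = 4096*sin(276°) = -4073.5617

4096 cis(276°) = 428.1486 - 4073.5617i


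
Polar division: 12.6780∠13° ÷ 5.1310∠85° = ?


r = 12.6780 / 5.1310 = 2.4709
theta = 13° - 85° = -72° = 288° (mod 360)

2.4709 cis(288°)


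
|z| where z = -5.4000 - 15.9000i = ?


|z| = sqrt((-5.4)^2 + (-15.9)^2) = sqrt(29.16 + 252.81) = sqrt(281.97) = 16.7920

|z| = 16.7920


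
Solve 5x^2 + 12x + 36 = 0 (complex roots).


disc = 12^2 - 4*5*36 = 144 - 720 = -576
sqrt(|disc|) = sqrt(576) = 24.0000
Real part = -12/(2*5) = -1.2000
Imag part = 24.0000/(2*5) = 2.4000

-1.2000 ± 2.4000i


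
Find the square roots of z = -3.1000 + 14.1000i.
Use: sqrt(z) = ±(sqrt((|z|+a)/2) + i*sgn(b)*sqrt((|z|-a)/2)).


|z| = sqrt(9.61+198.81) = 14.4368
sqrt((|z|+a)/2) = sqrt((14.4368+(-3.1))/2) = sqrt(5.6684) = 2.3808
sqrt((|z|-a)/2) = sqrt((14.4368-(-3.1))/2) = sqrt(8.7684) = 2.9611

±(2.3808 + 2.9611i) i.e. 2.3808 + 2.9611i and -2.3808 - 2.9611i


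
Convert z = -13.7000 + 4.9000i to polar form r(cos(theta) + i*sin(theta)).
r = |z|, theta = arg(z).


r = sqrt(187.69+24.01) = sqrt(211.7) = 14.5499
theta = atan2(4.9, -13.7) = 160.3197 degrees

r = 14.5499, theta = 160.3197 degrees


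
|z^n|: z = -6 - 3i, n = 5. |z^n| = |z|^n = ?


|z| = sqrt(36+9) = sqrt(45) = 6.7082
|z^5| = |z|^5 = (sqrt(45))^5 = 45^2 * sqrt(45) = 2025*sqrt(45)

|z^5| = 2025*sqrt(45) ≈ 13584.1130


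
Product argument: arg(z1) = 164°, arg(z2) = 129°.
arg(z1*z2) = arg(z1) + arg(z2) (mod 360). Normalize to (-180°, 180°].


arg(z1*z2) = 164° + 129° = 293°
Normalized to (-180°, 180°]: -67°

-67°


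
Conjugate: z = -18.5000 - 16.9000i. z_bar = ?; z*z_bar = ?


z_bar = -18.5000 + 16.9000i
z*z_bar = (-18.5)^2 + (-16.9)^2 = 342.25 + 285.61 = 627.86

z_bar = -18.5000 + 16.9000i, z*z_bar = 627.86


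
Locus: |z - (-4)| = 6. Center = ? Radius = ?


|z - z0| = r is a circle with center z0 and radius r.
Center = (-4, 0), radius = 6

Circle with center (-4, 0) and radius 6


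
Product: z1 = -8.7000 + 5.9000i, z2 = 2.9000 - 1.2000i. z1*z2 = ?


Real = -8.7*2.9 - 5.9*(-1.2) = -25.23 - (-7.08) = -18.15
Imag = -8.7*(-1.2) + 2.9*5.9 = 10.44 + 17.11 = 27.55

-18.1500 + 27.5500i


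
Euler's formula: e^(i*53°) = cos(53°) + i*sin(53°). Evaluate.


cos(53°) = 0.6018
sin(53°) = 0.7986

e^(i*53°) = 0.6018 + 0.7986i


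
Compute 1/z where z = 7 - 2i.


|z|^2 = 49+4 = 53
1/z = (7 + 2i)/53

1/z = 0.1321 + 0.0377i


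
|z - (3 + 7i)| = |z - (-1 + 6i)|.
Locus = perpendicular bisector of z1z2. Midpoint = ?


Equal distances means the locus is the perpendicular bisector of z1 and z2.
Midpoint = ((3+(-1))/2, (7+6)/2) = (1.0000, 6.5000)

Perpendicular bisector through (1.0000, 6.5000)


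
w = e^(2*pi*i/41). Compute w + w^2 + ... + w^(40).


With w = e^(2*pi*i/41), all 41 of the 41th roots of unity w^0 = 1, w, ..., w^(40) sum to 0: 1 + w + ... + w^(40) = (1 - w^41)/(1 - w) = 0 since w^41 = 1, w ≠ 1.
Removing the root 1: w + w^2 + ... + w^(40) = 0 - 1 = -1

Sum = -1


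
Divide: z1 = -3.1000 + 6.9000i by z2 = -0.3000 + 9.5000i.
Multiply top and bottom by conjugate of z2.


Conjugate of z2 = -0.3000 - 9.5000i
Numerator: (-3.1000 + 6.9000i)(-0.3000 - 9.5000i) = 66.4800 + 27.3800i
Denominator: (-0.3)^2 + 9.5^2 = 90.34
Result = (66.4800 + 27.3800i)/90.34

0.7359 + 0.3031i


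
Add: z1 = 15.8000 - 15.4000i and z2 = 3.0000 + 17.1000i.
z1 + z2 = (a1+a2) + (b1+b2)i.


Real: 15.8 + 3 = 18.8
Imag: -15.4 + 17.1 = 1.7

18.8000 + 1.7000i


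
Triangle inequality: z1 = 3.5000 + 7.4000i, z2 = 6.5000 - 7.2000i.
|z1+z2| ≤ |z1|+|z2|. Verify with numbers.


|z1| = sqrt(3.5^2 + 7.4^2) = sqrt(67.01) = 8.1860
|z2| = sqrt(6.5^2 + (-7.2)^2) = sqrt(94.09) = 9.7000
z1+z2 = 10.0000 + 0.2000i
|z1+z2| = sqrt(100.04) = 10.0020
|z1|+|z2| = 8.1860 + 9.7000 = 17.8860

|z1+z2| = 10.0020 ≤ |z1|+|z2| = 17.8860 (verified)


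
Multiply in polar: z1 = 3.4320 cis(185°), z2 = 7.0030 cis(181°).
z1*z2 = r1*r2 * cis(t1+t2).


r = 3.4320 * 7.0030 = 24.0343
theta = 185° + 181° = 366° = 6° (mod 360)

24.0343 cis(6°)


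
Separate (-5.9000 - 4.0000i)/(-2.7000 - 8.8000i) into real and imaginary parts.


Multiply by conjugate: (-5.9000 - 4.0000i)(-2.7000 + 8.8000i) / ((-2.7)^2 + (-8.8)^2)
Numerator real = -5.9*(-2.7) - (4)*(-8.8) = 51.13
Numerator imag = -4*(-2.7) - (-5.9)*(-8.8) = -41.12
Denominator = 84.73
Re(z) = 51.13/84.73 = 0.6034
Im(z) = -41.12/84.73 = -0.4853

Re(z) = 0.6034, Im(z) = -0.4853


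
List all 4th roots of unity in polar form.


The 4th roots of unity are cis(360k/4°) for k=0..3
Angle step = 360/4 = 90°
Primitive root: cis(90°)
Primitive root = 0 + 1.0000i

4 roots at angles: 0°, 90°, 180°, 270°


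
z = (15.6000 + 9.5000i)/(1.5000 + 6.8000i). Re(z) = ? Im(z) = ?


Multiply by conjugate: (15.6000 + 9.5000i)(1.5000 - 6.8000i) / (1.5^2 + 6.8^2)
Numerator real = 15.6*1.5 + 9.5*6.8 = 88
Numerator imag = 9.5*1.5 - 15.6*6.8 = -91.83
Denominator = 48.49
Re(z) = 88/48.49 = 1.8148
Im(z) = -91.83/48.49 = -1.8938

Re(z) = 1.8148, Im(z) = -1.8938


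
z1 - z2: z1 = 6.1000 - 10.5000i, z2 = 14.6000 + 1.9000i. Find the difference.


Real: 6.1 - 14.6 = -8.5
Imag: -10.5 - 1.9 = -12.4

-8.5000 - 12.4000i


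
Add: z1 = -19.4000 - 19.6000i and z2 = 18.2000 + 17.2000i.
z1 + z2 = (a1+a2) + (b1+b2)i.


Real: -19.4 + 18.2 = -1.2
Imag: -19.6 + 17.2 = -2.4

-1.2000 - 2.4000i


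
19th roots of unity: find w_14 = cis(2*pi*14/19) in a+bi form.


Angle = 360*14/19 = 265.2632°
a = cos(265.2632°) = -0.0826
b = sin(265.2632°) = -0.9966

-0.0826 - 0.9966i


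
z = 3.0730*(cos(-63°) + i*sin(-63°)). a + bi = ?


a = 3.0730*cos(-63°) = 3.0730*0.454 = 1.3951
b = 3.0730*sin(-63°) = 3.0730*(-0.89101) = -2.7381

1.3951 - 2.7381i


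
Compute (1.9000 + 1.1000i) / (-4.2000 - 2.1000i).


Conjugate of z2 = -4.2000 + 2.1000i
Numerator: (1.9000 + 1.1000i)(-4.2000 + 2.1000i) = -10.2900 - 0.6300i
Denominator: (-4.2)^2 + (-2.1)^2 = 22.05
Result = (-10.2900 - 0.6300i)/22.05

-0.4667 - 0.0286i


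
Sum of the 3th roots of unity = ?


The sum of all 3th roots of unity is 0.
Geometric series: (1 - w^3)/(1 - w) = (1-1)/(1-w) = 0 since w^3 = 1, w ≠ 1.
Alternatively: coefficient of z^2 in z^3 - 1 is 0.

0


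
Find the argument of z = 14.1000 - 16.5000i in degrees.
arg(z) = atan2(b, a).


Re = 14.1, Im = -16.5
arg = atan2(-16.5, 14.1) = -49.4846 degrees

arg(z) = -49.4846 degrees


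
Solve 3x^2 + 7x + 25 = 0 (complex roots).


disc = 7^2 - 4*3*25 = 49 - 300 = -251
sqrt(|disc|) = sqrt(251) = 15.8430
Real part = -7/(2*3) = -1.1667
Imag part = 15.8430/(2*3) = 2.6405

-1.1667 ± 2.6405i


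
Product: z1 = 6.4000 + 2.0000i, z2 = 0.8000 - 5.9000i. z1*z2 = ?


Real = 6.4*0.8 - 2*(-5.9) = 5.12 - (-11.8) = 16.92
Imag = 6.4*(-5.9) + 0.8*2 = -37.76 + 1.6 = -36.16

16.9200 - 36.1600i


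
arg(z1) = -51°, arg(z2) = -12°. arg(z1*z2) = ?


arg(z1*z2) = -51° - 12° = -63°
Normalized to (-180°, 180°]: -63°

-63°


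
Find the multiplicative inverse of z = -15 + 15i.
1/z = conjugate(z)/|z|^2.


|z|^2 = 225+225 = 450
1/z = (-15 - 15i)/450

1/z = -0.0333 - 0.0333i


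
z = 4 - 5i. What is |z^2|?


|z| = sqrt(16+25) = sqrt(41) = 6.4031
|z^2| = |z|^2 = (sqrt(41))^2 = 41

|z^2| = 41


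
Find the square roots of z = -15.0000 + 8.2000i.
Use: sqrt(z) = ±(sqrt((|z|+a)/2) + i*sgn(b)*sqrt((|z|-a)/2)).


|z| = sqrt(225+67.24) = 17.0950
sqrt((|z|+a)/2) = sqrt((17.0950+(-15))/2) = sqrt(1.0475) = 1.0235
sqrt((|z|-a)/2) = sqrt((17.0950-(-15))/2) = sqrt(16.0475) = 4.0059

±(1.0235 + 4.0059i) i.e. 1.0235 + 4.0059i and -1.0235 - 4.0059i


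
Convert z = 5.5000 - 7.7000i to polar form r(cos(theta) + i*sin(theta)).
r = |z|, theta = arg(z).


r = sqrt(30.25+59.29) = sqrt(89.54) = 9.4626
theta = atan2(-7.7, 5.5) = -54.4623 degrees

r = 9.4626, theta = -54.4623 degrees


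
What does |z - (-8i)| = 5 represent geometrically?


|z - z0| = r is a circle with center z0 and radius r.
Center = (0, -8), radius = 5

Circle with center (0, -8) and radius 5


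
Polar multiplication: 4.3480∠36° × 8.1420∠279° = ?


r = 4.3480 * 8.1420 = 35.4014
theta = 36° + 279° = 315° = 315° (mod 360)

35.4014 cis(315°)


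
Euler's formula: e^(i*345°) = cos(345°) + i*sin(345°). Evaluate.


cos(345°) = 0.9659
sin(345°) = -0.2588

e^(i*345°) = 0.9659 - 0.2588i


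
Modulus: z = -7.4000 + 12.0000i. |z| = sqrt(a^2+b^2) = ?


|z| = sqrt((-7.4)^2 + 12^2) = sqrt(54.76 + 144) = sqrt(198.76) = 14.0982

|z| = 14.0982


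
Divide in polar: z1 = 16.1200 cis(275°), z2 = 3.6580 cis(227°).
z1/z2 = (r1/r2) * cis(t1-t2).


r = 16.1200 / 3.6580 = 4.4068
theta = 275° - 227° = 48° = 48° (mod 360)

4.4068 cis(48°)


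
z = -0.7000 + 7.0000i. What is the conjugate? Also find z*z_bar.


z_bar = -0.7000 - 7.0000i
z*z_bar = (-0.7)^2 + 7^2 = 0.49 + 49 = 49.49

z_bar = -0.7000 - 7.0000i, z*z_bar = 49.49


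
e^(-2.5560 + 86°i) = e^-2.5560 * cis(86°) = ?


e^-2.5560 = 0.0776
cos(86°) = 0.0698
sin(86°) = 0.9976
Real = 0.0776*0.0698 = 0.0054
Imag = 0.0776*0.9976 = 0.0774

0.0054 + 0.0774i


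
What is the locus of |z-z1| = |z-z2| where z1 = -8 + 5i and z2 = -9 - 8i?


Equal distances means the locus is the perpendicular bisector of z1 and z2.
Midpoint = ((-8+(-9))/2, (5+(-8))/2) = (-8.5000, -1.5000)

Perpendicular bisector through (-8.5000, -1.5000)


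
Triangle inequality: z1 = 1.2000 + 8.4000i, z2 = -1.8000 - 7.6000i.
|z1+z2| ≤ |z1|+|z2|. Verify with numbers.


|z1| = sqrt(1.2^2 + 8.4^2) = sqrt(72) = 8.4853
|z2| = sqrt((-1.8)^2 + (-7.6)^2) = sqrt(61) = 7.8102
z1+z2 = -0.6000 + 0.8000i
|z1+z2| = sqrt(1) = 1.0000
|z1|+|z2| = 8.4853 + 7.8102 = 16.2955

|z1+z2| = 1.0000 ≤ |z1|+|z2| = 16.2955 (verified)


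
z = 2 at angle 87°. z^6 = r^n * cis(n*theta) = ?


r^6 = 2^6 = 64
n*theta = 6*87° = 522° = 162° (mod 360)
a = 64*cos(162°) = -60.8676
b = 64*sin(162°) = 19.7771

64 cis(162°) = -60.8676 + 19.7771i


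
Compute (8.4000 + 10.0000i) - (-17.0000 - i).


Real: 8.4 + 17 = 25.4
Imag: 10 + 1 = 11

25.4000 + 11.0000i


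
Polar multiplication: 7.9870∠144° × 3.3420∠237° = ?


r = 7.9870 * 3.3420 = 26.6926
theta = 144° + 237° = 381° = 21° (mod 360)

26.6926 cis(21°)


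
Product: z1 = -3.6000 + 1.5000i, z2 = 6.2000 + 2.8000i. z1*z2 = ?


Real = -3.6*6.2 - 1.5*2.8 = -22.32 - 4.2 = -26.52
Imag = -3.6*2.8 + 6.2*1.5 = -10.08 + 9.3 = -0.78

-26.5200 - 0.7800i


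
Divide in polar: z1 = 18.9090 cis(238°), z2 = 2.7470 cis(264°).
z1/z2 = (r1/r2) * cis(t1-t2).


r = 18.9090 / 2.7470 = 6.8835
theta = 238° - 264° = -26° = 334° (mod 360)

6.8835 cis(334°)


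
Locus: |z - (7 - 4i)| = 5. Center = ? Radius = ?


|z - z0| = r is a circle with center z0 and radius r.
Center = (7, -4), radius = 5

Circle with center (7, -4) and radius 5


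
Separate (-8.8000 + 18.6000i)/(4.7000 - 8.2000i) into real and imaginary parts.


Multiply by conjugate: (-8.8000 + 18.6000i)(4.7000 + 8.2000i) / (4.7^2 + (-8.2)^2)
Numerator real = -8.8*4.7 + 18.6*(-8.2) = -193.88
Numerator imag = 18.6*4.7 - (-8.8)*(-8.2) = 15.26
Denominator = 89.33
Re(z) = -193.88/89.33 = -2.1704
Im(z) = 15.26/89.33 = 0.1708

Re(z) = -2.1704, Im(z) = 0.1708


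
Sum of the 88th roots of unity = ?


The sum of all 88th roots of unity is 0.
Geometric series: (1 - w^88)/(1 - w) = (1-1)/(1-w) = 0 since w^88 = 1, w ≠ 1.
Alternatively: coefficient of z^87 in z^88 - 1 is 0.

0


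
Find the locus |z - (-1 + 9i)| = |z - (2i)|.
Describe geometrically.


Equal distances means the locus is the perpendicular bisector of z1 and z2.
Midpoint = ((-1+0)/2, (9+2)/2) = (-0.5000, 5.5000)

Perpendicular bisector through (-0.5000, 5.5000)


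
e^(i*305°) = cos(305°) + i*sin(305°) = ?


cos(305°) = 0.5736
sin(305°) = -0.8192

e^(i*305°) = 0.5736 - 0.8192i


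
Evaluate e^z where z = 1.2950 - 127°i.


e^1.2950 = 3.6510
cos(-127°) = -0.6018
sin(-127°) = -0.79864
Real = 3.6510*(-0.6018) = -2.1972
Imag = 3.6510*(-0.79864) = -2.9158

-2.1972 - 2.9158i


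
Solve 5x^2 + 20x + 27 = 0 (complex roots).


disc = 20^2 - 4*5*27 = 400 - 540 = -140
sqrt(|disc|) = sqrt(140) = 11.8322
Real part = -20/(2*5) = -2.0000
Imag part = 11.8322/(2*5) = 1.1832

-2.0000 ± 1.1832i


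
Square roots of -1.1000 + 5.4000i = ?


|z| = sqrt(1.21+29.16) = 5.5109
sqrt((|z|+a)/2) = sqrt((5.5109+(-1.1))/2) = sqrt(2.2054) = 1.4851
sqrt((|z|-a)/2) = sqrt((5.5109-(-1.1))/2) = sqrt(3.3054) = 1.8181

±(1.4851 + 1.8181i) i.e. 1.4851 + 1.8181i and -1.4851 - 1.8181i


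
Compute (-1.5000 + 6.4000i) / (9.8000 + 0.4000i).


Conjugate of z2 = 9.8000 - 0.4000i
Numerator: (-1.5000 + 6.4000i)(9.8000 - 0.4000i) = -12.1400 + 63.3200i
Denominator: 9.8^2 + 0.4^2 = 96.2
Result = (-12.1400 + 63.3200i)/96.2

-0.1262 + 0.6582i


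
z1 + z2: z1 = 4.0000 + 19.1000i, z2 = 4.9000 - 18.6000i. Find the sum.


Real: 4 + 4.9 = 8.9
Imag: 19.1 - 18.6 = 0.5

8.9000 + 0.5000i


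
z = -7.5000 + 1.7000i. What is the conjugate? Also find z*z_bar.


z_bar = -7.5000 - 1.7000i
z*z_bar = (-7.5)^2 + 1.7^2 = 56.25 + 2.89 = 59.14

z_bar = -7.5000 - 1.7000i, z*z_bar = 59.14


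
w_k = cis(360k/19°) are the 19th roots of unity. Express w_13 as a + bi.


Angle = 360*13/19 = 246.3158°
a = cos(246.3158°) = -0.4017
b = sin(246.3158°) = -0.9158

-0.4017 - 0.9158i


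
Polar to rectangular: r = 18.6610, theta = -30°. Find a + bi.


a = 18.6610*cos(-30°) = 18.6610*0.866025 = 16.1609
b = 18.6610*sin(-30°) = 18.6610*(-0.5) = -9.3305

16.1609 - 9.3305i


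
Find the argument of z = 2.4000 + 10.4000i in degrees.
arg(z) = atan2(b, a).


Re = 2.4, Im = 10.4
arg = atan2(10.4, 2.4) = 77.0054 degrees

arg(z) = 77.0054 degrees


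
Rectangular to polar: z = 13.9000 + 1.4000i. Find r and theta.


r = sqrt(193.21+1.96) = sqrt(195.17) = 13.9703
theta = atan2(1.4, 13.9) = 5.7514 degrees

r = 13.9703, theta = 5.7514 degrees


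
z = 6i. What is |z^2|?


|z| = sqrt(0+36) = sqrt(36) = 6
|z^2| = |z|^2 = 6^2 = 36

|z^2| = 36


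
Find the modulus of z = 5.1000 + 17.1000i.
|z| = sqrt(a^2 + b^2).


|z| = sqrt(5.1^2 + 17.1^2) = sqrt(26.01 + 292.41) = sqrt(318.42) = 17.8443

|z| = 17.8443


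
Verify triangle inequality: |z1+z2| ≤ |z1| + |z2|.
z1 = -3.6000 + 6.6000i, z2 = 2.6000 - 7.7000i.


|z1| = sqrt((-3.6)^2 + 6.6^2) = sqrt(56.52) = 7.5180
|z2| = sqrt(2.6^2 + (-7.7)^2) = sqrt(66.05) = 8.1271
z1+z2 = -1.0000 - 1.1000i
|z1+z2| = sqrt(2.21) = 1.4866
|z1|+|z2| = 7.5180 + 8.1271 = 15.6451

|z1+z2| = 1.4866 ≤ |z1|+|z2| = 15.6451 (verified)


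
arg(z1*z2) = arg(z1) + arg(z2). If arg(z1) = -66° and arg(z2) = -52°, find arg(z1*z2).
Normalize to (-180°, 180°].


arg(z1*z2) = -66° - 52° = -118°
Normalized to (-180°, 180°]: -118°

-118°


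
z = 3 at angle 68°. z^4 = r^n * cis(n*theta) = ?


r^4 = 3^4 = 81
n*theta = 4*68° = 272° = 272° (mod 360)
a = 81*cos(272°) = 2.8269
b = 81*sin(272°) = -80.9507

81 cis(272°) = 2.8269 - 80.9507i


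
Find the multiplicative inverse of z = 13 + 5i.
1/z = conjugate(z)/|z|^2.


|z|^2 = 169+25 = 194
1/z = (13 - 5i)/194

1/z = 0.0670 - 0.0258i


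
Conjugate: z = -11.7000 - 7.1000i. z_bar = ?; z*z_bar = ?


z_bar = -11.7000 + 7.1000i
z*z_bar = (-11.7)^2 + (-7.1)^2 = 136.89 + 50.41 = 187.3

z_bar = -11.7000 + 7.1000i, z*z_bar = 187.3


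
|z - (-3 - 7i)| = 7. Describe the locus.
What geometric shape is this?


|z - z0| = r is a circle with center z0 and radius r.
Center = (-3, -7), radius = 7

Circle with center (-3, -7) and radius 7


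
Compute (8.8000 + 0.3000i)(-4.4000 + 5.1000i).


Real = 8.8*(-4.4) - 0.3*5.1 = -38.72 - 1.53 = -40.25
Imag = 8.8*5.1 - (4.4)*0.3 = 44.88 - (1.32) = 43.56

-40.2500 + 43.5600i


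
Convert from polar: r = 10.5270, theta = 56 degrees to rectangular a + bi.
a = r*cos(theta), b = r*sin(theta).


a = 10.5270*cos(56°) = 10.5270*0.55919 = 5.8866
b = 10.5270*sin(56°) = 10.5270*0.82904 = 8.7273

5.8866 + 8.7273i


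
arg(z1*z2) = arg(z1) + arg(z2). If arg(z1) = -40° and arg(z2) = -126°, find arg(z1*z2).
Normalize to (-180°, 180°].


arg(z1*z2) = -40° - 126° = -166°
Normalized to (-180°, 180°]: -166°

-166°


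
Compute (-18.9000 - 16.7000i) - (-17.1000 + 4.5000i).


Real: -18.9 + 17.1 = -1.8
Imag: -16.7 - 4.5 = -21.2

-1.8000 - 21.2000i


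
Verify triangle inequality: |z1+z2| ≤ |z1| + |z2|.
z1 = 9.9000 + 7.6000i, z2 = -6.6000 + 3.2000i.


|z1| = sqrt(9.9^2 + 7.6^2) = sqrt(155.77) = 12.4808
|z2| = sqrt((-6.6)^2 + 3.2^2) = sqrt(53.8) = 7.3348
z1+z2 = 3.3000 + 10.8000i
|z1+z2| = sqrt(127.53) = 11.2929
|z1|+|z2| = 12.4808 + 7.3348 = 19.8156

|z1+z2| = 11.2929 ≤ |z1|+|z2| = 19.8156 (verified)


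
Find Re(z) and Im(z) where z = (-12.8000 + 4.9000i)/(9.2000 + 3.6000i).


Multiply by conjugate: (-12.8000 + 4.9000i)(9.2000 - 3.6000i) / (9.2^2 + 3.6^2)
Numerator real = -12.8*9.2 + 4.9*3.6 = -100.12
Numerator imag = 4.9*9.2 - (-12.8)*3.6 = 91.16
Denominator = 97.6
Re(z) = -100.12/97.6 = -1.0258
Im(z) = 91.16/97.6 = 0.9340

Re(z) = -1.0258, Im(z) = 0.9340


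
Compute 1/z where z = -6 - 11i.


|z|^2 = 36+121 = 157
1/z = (-6 + 11i)/157

1/z = -0.0382 + 0.0701i


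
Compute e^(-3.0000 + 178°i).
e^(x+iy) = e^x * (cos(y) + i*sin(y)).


e^-3.0000 = 0.0498
cos(178°) = -0.9994
sin(178°) = 0.0349
Real = 0.0498*(-0.9994) = -0.0498
Imag = 0.0498*0.0349 = 0.0017

-0.0498 + 0.0017i


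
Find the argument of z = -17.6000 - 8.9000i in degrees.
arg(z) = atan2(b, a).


Re = -17.6, Im = -8.9
arg = atan2(-8.9, -17.6) = -153.1751 degrees

arg(z) = -153.1751 degrees


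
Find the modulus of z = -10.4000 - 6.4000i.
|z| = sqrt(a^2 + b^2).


|z| = sqrt((-10.4)^2 + (-6.4)^2) = sqrt(108.16 + 40.96) = sqrt(149.12) = 12.2115

|z| = 12.2115


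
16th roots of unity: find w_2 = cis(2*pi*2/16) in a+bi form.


Angle = 360*2/16 = 45°
a = cos(45°) = 0.7071
b = sin(45°) = 0.7071

0.7071 + 0.7071i


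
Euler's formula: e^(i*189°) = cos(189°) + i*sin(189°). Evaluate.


cos(189°) = -0.9877
sin(189°) = -0.1564

e^(i*189°) = -0.9877 - 0.1564i


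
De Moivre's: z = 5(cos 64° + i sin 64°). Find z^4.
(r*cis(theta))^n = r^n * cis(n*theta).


r^4 = 5^4 = 625
n*theta = 4*64° = 256° = 256° (mod 360)
a = 625*cos(256°) = -151.2012
b = 625*sin(256°) = -606.4348

625 cis(256°) = -151.2012 - 606.4348i


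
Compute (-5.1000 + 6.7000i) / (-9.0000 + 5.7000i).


Conjugate of z2 = -9.0000 - 5.7000i
Numerator: (-5.1000 + 6.7000i)(-9.0000 - 5.7000i) = 84.0900 - 31.2300i
Denominator: (-9)^2 + 5.7^2 = 113.49
Result = (84.0900 - 31.2300i)/113.49

0.7409 - 0.2752i


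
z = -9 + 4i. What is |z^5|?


|z| = sqrt(81+16) = sqrt(97) = 9.8489
|z^5| = |z|^5 = (sqrt(97))^5 = 97^2 * sqrt(97) = 9409*sqrt(97)

|z^5| = 9409*sqrt(97) ≈ 92667.9031


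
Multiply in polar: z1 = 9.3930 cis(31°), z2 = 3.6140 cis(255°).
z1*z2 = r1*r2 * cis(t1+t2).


r = 9.3930 * 3.6140 = 33.9463
theta = 31° + 255° = 286° = 286° (mod 360)

33.9463 cis(286°)


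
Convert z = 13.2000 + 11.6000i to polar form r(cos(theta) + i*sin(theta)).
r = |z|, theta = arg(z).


r = sqrt(174.24+134.56) = sqrt(308.8) = 17.5727
theta = atan2(11.6, 13.2) = 41.3086 degrees

r = 17.5727, theta = 41.3086 degrees


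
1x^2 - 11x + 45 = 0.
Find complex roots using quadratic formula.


disc = (-11)^2 - 4*1*45 = 121 - 180 = -59
sqrt(|disc|) = sqrt(59) = 7.6811
Real part = 11/(2*1) = 5.5000
Imag part = 7.6811/(2*1) = 3.8406

5.5000 ± 3.8406i


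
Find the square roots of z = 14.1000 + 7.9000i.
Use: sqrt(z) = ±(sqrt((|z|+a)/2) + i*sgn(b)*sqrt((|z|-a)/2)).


|z| = sqrt(198.81+62.41) = 16.1623
sqrt((|z|+a)/2) = sqrt((16.1623+14.1)/2) = sqrt(15.1312) = 3.8899
sqrt((|z|-a)/2) = sqrt((16.1623-14.1)/2) = sqrt(1.0312) = 1.0155

±(3.8899 + 1.0155i) i.e. 3.8899 + 1.0155i and -3.8899 - 1.0155i


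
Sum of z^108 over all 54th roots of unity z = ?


The roots are w_k = w^k with w = e^(2*pi*i/54), and (w^k)^108 = (w^108)^k.
So S = 1 + u + u^2 + ... + u^(53) with u = w^108.
108 = 2*54 + 0, so 108 is a multiple of 54 and u = (w^54)^2 = 1.
Every one of the 54 terms equals 1: S = 54

S = 54


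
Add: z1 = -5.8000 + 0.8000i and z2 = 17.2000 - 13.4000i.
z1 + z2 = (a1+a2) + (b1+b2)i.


Real: -5.8 + 17.2 = 11.4
Imag: 0.8 - 13.4 = -12.6

11.4000 - 12.6000i


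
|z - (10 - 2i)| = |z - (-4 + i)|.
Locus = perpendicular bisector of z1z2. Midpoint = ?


Equal distances means the locus is the perpendicular bisector of z1 and z2.
Midpoint = ((10+(-4))/2, (-2+1)/2) = (3.0000, -0.5000)

Perpendicular bisector through (3.0000, -0.5000)


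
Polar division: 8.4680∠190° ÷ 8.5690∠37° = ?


r = 8.4680 / 8.5690 = 0.9882
theta = 190° - 37° = 153° = 153° (mod 360)

0.9882 cis(153°)


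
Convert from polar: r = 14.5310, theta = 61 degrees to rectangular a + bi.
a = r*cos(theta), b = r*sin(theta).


a = 14.5310*cos(61°) = 14.5310*0.48481 = 7.0448
b = 14.5310*sin(61°) = 14.5310*0.87462 = 12.7091

7.0448 + 12.7091i


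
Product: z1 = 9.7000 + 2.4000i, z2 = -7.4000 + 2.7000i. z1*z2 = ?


Real = 9.7*(-7.4) - 2.4*2.7 = -71.78 - 6.48 = -78.26
Imag = 9.7*2.7 - (7.4)*2.4 = 26.19 - (17.76) = 8.43

-78.2600 + 8.4300i


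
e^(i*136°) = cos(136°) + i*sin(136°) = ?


cos(136°) = -0.7193
sin(136°) = 0.6947

e^(i*136°) = -0.7193 + 0.6947i


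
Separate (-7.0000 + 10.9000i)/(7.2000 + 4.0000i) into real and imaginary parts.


Multiply by conjugate: (-7.0000 + 10.9000i)(7.2000 - 4.0000i) / (7.2^2 + 4^2)
Numerator real = -7*7.2 + 10.9*4 = -6.8
Numerator imag = 10.9*7.2 - (-7)*4 = 106.48
Denominator = 67.84
Re(z) = -6.8/67.84 = -0.1002
Im(z) = 106.48/67.84 = 1.5696

Re(z) = -0.1002, Im(z) = 1.5696


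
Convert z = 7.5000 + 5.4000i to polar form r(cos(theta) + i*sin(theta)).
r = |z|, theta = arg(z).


r = sqrt(56.25+29.16) = sqrt(85.41) = 9.2418
theta = atan2(5.4, 7.5) = 35.7539 degrees

r = 9.2418, theta = 35.7539 degrees


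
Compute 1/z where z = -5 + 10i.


|z|^2 = 25+100 = 125
1/z = (-5 - 10i)/125

1/z = -0.0400 - 0.0800i


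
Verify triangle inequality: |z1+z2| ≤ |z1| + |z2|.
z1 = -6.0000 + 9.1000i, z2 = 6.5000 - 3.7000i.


|z1| = sqrt((-6)^2 + 9.1^2) = sqrt(118.81) = 10.9000
|z2| = sqrt(6.5^2 + (-3.7)^2) = sqrt(55.94) = 7.4793
z1+z2 = 0.5000 + 5.4000i
|z1+z2| = sqrt(29.41) = 5.4231
|z1|+|z2| = 10.9000 + 7.4793 = 18.3793

|z1+z2| = 5.4231 ≤ |z1|+|z2| = 18.3793 (verified)


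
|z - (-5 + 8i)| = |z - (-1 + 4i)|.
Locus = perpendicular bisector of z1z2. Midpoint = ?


Equal distances means the locus is the perpendicular bisector of z1 and z2.
Midpoint = ((-5+(-1))/2, (8+4)/2) = (-3.0000, 6.0000)

Perpendicular bisector through (-3.0000, 6.0000)


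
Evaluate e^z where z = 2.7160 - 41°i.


e^2.7160 = 15.1197
cos(-41°) = 0.75471
sin(-41°) = -0.65606
Real = 15.1197*0.75471 = 11.4110
Imag = 15.1197*(-0.65606) = -9.9194

11.4110 - 9.9194i


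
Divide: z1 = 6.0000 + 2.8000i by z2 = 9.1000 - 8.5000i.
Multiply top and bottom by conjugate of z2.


Conjugate of z2 = 9.1000 + 8.5000i
Numerator: (6.0000 + 2.8000i)(9.1000 + 8.5000i) = 30.8000 + 76.4800i
Denominator: 9.1^2 + (-8.5)^2 = 155.06
Result = (30.8000 + 76.4800i)/155.06

0.1986 + 0.4932i


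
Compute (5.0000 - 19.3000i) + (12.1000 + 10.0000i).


Real: 5 + 12.1 = 17.1
Imag: -19.3 + 10 = -9.3

17.1000 - 9.3000i


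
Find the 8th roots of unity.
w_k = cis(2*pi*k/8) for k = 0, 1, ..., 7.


The 8th roots of unity are cis(360k/8°) for k=0..7
Angle step = 360/8 = 45°
Primitive root: cis(45°)
Primitive root = 0.7071 + 0.7071i

8 roots at angles: 0°, 45°, 90°, 135°, 180°, 225°, 270°, 315°


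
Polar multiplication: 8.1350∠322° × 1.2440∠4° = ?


r = 8.1350 * 1.2440 = 10.1199
theta = 322° + 4° = 326° = 326° (mod 360)

10.1199 cis(326°)


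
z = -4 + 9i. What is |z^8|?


|z| = sqrt(16+81) = sqrt(97) = 9.8489
|z^8| = |z|^8 = (sqrt(97))^8 = 97^4 = 88529281

|z^8| = 88529281


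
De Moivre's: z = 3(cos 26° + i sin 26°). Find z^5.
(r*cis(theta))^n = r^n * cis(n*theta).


r^5 = 3^5 = 243
n*theta = 5*26° = 130° = 130° (mod 360)
a = 243*cos(130°) = -156.1974
b = 243*sin(130°) = 186.1488

243 cis(130°) = -156.1974 + 186.1488i


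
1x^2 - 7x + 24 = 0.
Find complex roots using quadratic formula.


disc = (-7)^2 - 4*1*24 = 49 - 96 = -47
sqrt(|disc|) = sqrt(47) = 6.8557
Real part = 7/(2*1) = 3.5000
Imag part = 6.8557/(2*1) = 3.4278

3.5000 ± 3.4278i


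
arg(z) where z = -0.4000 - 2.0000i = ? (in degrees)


Re = -0.4, Im = -2
arg = atan2(-2, -0.4) = -101.3099 degrees

arg(z) = -101.3099 degrees


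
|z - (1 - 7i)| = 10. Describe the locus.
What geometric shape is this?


|z - z0| = r is a circle with center z0 and radius r.
Center = (1, -7), radius = 10

Circle with center (1, -7) and radius 10


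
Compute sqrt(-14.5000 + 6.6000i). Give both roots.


|z| = sqrt(210.25+43.56) = 15.9314
sqrt((|z|+a)/2) = sqrt((15.9314+(-14.5))/2) = sqrt(0.7157) = 0.8460
sqrt((|z|-a)/2) = sqrt((15.9314-(-14.5))/2) = sqrt(15.2157) = 3.9007

±(0.8460 + 3.9007i) i.e. 0.8460 + 3.9007i and -0.8460 - 3.9007i


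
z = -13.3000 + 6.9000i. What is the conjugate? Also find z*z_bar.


z_bar = -13.3000 - 6.9000i
z*z_bar = (-13.3)^2 + 6.9^2 = 176.89 + 47.61 = 224.5

z_bar = -13.3000 - 6.9000i, z*z_bar = 224.5


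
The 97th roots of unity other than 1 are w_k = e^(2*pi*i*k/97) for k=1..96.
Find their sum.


With w = e^(2*pi*i/97), all 97 of the 97th roots of unity w^0 = 1, w, ..., w^(96) sum to 0: 1 + w + ... + w^(96) = (1 - w^97)/(1 - w) = 0 since w^97 = 1, w ≠ 1.
Removing the root 1: w + w^2 + ... + w^(96) = 0 - 1 = -1

Sum = -1


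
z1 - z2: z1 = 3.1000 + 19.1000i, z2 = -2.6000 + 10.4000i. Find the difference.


Real: 3.1 + 2.6 = 5.7
Imag: 19.1 - 10.4 = 8.7

5.7000 + 8.7000i


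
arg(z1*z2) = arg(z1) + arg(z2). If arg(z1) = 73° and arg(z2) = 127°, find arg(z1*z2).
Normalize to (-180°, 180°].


arg(z1*z2) = 73° + 127° = 200°
Normalized to (-180°, 180°]: -160°

-160°


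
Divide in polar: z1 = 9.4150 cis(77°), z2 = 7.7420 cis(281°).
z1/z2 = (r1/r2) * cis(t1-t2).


r = 9.4150 / 7.7420 = 1.2161
theta = 77° - 281° = -204° = 156° (mod 360)

1.2161 cis(156°)


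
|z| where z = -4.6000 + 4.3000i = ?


|z| = sqrt((-4.6)^2 + 4.3^2) = sqrt(21.16 + 18.49) = sqrt(39.65) = 6.2968

|z| = 6.2968


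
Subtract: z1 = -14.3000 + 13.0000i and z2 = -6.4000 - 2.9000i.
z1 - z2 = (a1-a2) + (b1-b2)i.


Real: -14.3 + 6.4 = -7.9
Imag: 13 + 2.9 = 15.9

-7.9000 + 15.9000i


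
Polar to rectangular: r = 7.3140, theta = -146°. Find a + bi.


a = 7.3140*cos(-146°) = 7.3140*(-0.82904) = -6.0636
b = 7.3140*sin(-146°) = 7.3140*(-0.55919) = -4.0899

-6.0636 - 4.0899i


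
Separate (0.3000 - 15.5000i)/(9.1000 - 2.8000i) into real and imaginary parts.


Multiply by conjugate: (0.3000 - 15.5000i)(9.1000 + 2.8000i) / (9.1^2 + (-2.8)^2)
Numerator real = 0.3*9.1 - (15.5)*(-2.8) = 46.13
Numerator imag = -15.5*9.1 - 0.3*(-2.8) = -140.21
Denominator = 90.65
Re(z) = 46.13/90.65 = 0.5089
Im(z) = -140.21/90.65 = -1.5467

Re(z) = 0.5089, Im(z) = -1.5467


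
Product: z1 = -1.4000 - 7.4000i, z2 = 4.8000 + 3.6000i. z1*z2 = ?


Real = -1.4*4.8 - (-7.4)*3.6 = -6.72 - (-26.64) = 19.92
Imag = -1.4*3.6 + 4.8*(-7.4) = -5.04 - (35.52) = -40.56

19.9200 - 40.5600i


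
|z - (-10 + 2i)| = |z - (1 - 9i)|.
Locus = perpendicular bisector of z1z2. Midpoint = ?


Equal distances means the locus is the perpendicular bisector of z1 and z2.
Midpoint = ((-10+1)/2, (2+(-9))/2) = (-4.5000, -3.5000)

Perpendicular bisector through (-4.5000, -3.5000)


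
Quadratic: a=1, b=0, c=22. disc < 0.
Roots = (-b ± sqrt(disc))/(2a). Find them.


disc = 0^2 - 4*1*22 = 0 - 88 = -88
sqrt(|disc|) = sqrt(88) = 9.3808
Real part = 0/(2*1) = 0
Imag part = 9.3808/(2*1) = 4.6904

0 ± 4.6904i


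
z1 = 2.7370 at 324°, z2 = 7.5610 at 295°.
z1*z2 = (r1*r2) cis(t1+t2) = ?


r = 2.7370 * 7.5610 = 20.6945
theta = 324° + 295° = 619° = 259° (mod 360)

20.6945 cis(259°)


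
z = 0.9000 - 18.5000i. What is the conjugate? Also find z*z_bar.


z_bar = 0.9000 + 18.5000i
z*z_bar = 0.9^2 + (-18.5)^2 = 0.81 + 342.25 = 343.06

z_bar = 0.9000 + 18.5000i, z*z_bar = 343.06


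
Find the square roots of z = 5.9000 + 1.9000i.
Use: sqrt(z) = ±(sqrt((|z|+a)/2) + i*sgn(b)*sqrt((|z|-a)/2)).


|z| = sqrt(34.81+3.61) = 6.1984
sqrt((|z|+a)/2) = sqrt((6.1984+5.9)/2) = sqrt(6.0492) = 2.4595
sqrt((|z|-a)/2) = sqrt((6.1984-5.9)/2) = sqrt(0.1492) = 0.3863

±(2.4595 + 0.3863i) i.e. 2.4595 + 0.3863i and -2.4595 - 0.3863i


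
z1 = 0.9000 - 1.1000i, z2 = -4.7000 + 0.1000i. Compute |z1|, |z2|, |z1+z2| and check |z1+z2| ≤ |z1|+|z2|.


|z1| = sqrt(0.9^2 + (-1.1)^2) = sqrt(2.02) = 1.4213
|z2| = sqrt((-4.7)^2 + 0.1^2) = sqrt(22.1) = 4.7011
z1+z2 = -3.8000 - i
|z1+z2| = sqrt(15.44) = 3.9294
|z1|+|z2| = 1.4213 + 4.7011 = 6.1224

|z1+z2| = 3.9294 ≤ |z1|+|z2| = 6.1224 (verified)


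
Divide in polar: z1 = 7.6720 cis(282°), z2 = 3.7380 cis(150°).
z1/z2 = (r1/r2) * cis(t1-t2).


r = 7.6720 / 3.7380 = 2.0524
theta = 282° - 150° = 132° = 132° (mod 360)

2.0524 cis(132°)


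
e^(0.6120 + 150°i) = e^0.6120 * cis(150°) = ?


e^0.6120 = 1.84412
cos(150°) = -0.86603
sin(150°) = 0.5
Real = 1.84412*(-0.86603) = -1.5971
Imag = 1.84412*0.5 = 0.9221

-1.5971 + 0.9221i


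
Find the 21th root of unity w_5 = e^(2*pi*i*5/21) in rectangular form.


Angle = 360*5/21 = 85.7143°
a = cos(85.7143°) = 0.0747
b = sin(85.7143°) = 0.9972

0.0747 + 0.9972i


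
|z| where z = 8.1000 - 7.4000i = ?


|z| = sqrt(8.1^2 + (-7.4)^2) = sqrt(65.61 + 54.76) = sqrt(120.37) = 10.9713

|z| = 10.9713


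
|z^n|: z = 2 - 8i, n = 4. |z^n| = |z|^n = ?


|z| = sqrt(4+64) = sqrt(68) = 8.2462
|z^4| = |z|^4 = (sqrt(68))^4 = 68^2 = 4624

|z^4| = 4624


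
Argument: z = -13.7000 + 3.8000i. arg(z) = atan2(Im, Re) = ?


Re = -13.7, Im = 3.8
arg = atan2(3.8, -13.7) = 164.4975 degrees

arg(z) = 164.4975 degrees


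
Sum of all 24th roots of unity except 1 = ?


With w = e^(2*pi*i/24), all 24 of the 24th roots of unity w^0 = 1, w, ..., w^(23) sum to 0: 1 + w + ... + w^(23) = (1 - w^24)/(1 - w) = 0 since w^24 = 1, w ≠ 1.
Removing the root 1: w + w^2 + ... + w^(23) = 0 - 1 = -1

Sum = -1


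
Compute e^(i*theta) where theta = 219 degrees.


cos(219°) = -0.7771
sin(219°) = -0.6293

e^(i*219°) = -0.7771 - 0.6293i


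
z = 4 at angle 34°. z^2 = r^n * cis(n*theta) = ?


r^2 = 4^2 = 16
n*theta = 2*34° = 68° = 68° (mod 360)
a = 16*cos(68°) = 5.9937
b = 16*sin(68°) = 14.8349

16 cis(68°) = 5.9937 + 14.8349i


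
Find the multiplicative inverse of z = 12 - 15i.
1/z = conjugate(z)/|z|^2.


|z|^2 = 144+225 = 369
1/z = (12 + 15i)/369

1/z = 0.0325 + 0.0407i


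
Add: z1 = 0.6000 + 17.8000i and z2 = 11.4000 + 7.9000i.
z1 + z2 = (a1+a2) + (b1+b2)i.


Real: 0.6 + 11.4 = 12
Imag: 17.8 + 7.9 = 25.7

12.0000 + 25.7000i


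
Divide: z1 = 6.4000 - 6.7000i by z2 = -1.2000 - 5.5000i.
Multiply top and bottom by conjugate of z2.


Conjugate of z2 = -1.2000 + 5.5000i
Numerator: (6.4000 - 6.7000i)(-1.2000 + 5.5000i) = 29.1700 + 43.2400i
Denominator: (-1.2)^2 + (-5.5)^2 = 31.69
Result = (29.1700 + 43.2400i)/31.69

0.9205 + 1.3645i


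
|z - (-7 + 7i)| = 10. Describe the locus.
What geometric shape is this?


|z - z0| = r is a circle with center z0 and radius r.
Center = (-7, 7), radius = 10

Circle with center (-7, 7) and radius 10


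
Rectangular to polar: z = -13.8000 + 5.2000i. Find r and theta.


r = sqrt(190.44+27.04) = sqrt(217.48) = 14.7472
theta = atan2(5.2, -13.8) = 159.3530 degrees

r = 14.7472, theta = 159.3530 degrees


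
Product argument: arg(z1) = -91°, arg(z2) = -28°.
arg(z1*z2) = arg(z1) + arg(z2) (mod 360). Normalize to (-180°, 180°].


arg(z1*z2) = -91° - 28° = -119°
Normalized to (-180°, 180°]: -119°

-119°


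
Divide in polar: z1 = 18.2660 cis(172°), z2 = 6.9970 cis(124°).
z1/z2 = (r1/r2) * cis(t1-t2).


r = 18.2660 / 6.9970 = 2.6105
theta = 172° - 124° = 48° = 48° (mod 360)

2.6105 cis(48°)


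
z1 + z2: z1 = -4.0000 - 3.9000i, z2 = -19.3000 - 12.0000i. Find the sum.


Real: -4 - 19.3 = -23.3
Imag: -3.9 - 12 = -15.9

-23.3000 - 15.9000i


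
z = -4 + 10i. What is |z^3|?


|z| = sqrt(16+100) = sqrt(116) = 10.7703
|z^3| = |z|^3 = (sqrt(116))^3 = 116*sqrt(116)

|z^3| = 116*sqrt(116) ≈ 1249.3582


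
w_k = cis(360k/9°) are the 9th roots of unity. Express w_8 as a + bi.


Angle = 360*8/9 = 320°
a = cos(320°) = 0.7660
b = sin(320°) = -0.6428

0.7660 - 0.6428i


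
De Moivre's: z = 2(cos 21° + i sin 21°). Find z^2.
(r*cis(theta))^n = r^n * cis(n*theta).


r^2 = 2^2 = 4
n*theta = 2*21° = 42° = 42° (mod 360)
a = 4*cos(42°) = 2.9726
b = 4*sin(42°) = 2.6765

4 cis(42°) = 2.9726 + 2.6765i


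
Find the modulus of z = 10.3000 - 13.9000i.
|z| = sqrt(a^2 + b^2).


|z| = sqrt(10.3^2 + (-13.9)^2) = sqrt(106.09 + 193.21) = sqrt(299.3) = 17.3003

|z| = 17.3003


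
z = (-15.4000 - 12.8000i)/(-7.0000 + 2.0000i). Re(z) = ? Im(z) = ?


Multiply by conjugate: (-15.4000 - 12.8000i)(-7.0000 - 2.0000i) / ((-7)^2 + 2^2)
Numerator real = -15.4*(-7) - (12.8)*2 = 82.2
Numerator imag = -12.8*(-7) - (-15.4)*2 = 120.4
Denominator = 53
Re(z) = 82.2/53 = 1.5509
Im(z) = 120.4/53 = 2.2717

Re(z) = 1.5509, Im(z) = 2.2717


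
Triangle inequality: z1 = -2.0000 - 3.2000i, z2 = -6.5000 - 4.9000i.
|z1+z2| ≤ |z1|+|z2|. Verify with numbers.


|z1| = sqrt((-2)^2 + (-3.2)^2) = sqrt(14.24) = 3.7736
|z2| = sqrt((-6.5)^2 + (-4.9)^2) = sqrt(66.26) = 8.1400
z1+z2 = -8.5000 - 8.1000i
|z1+z2| = sqrt(137.86) = 11.7414
|z1|+|z2| = 3.7736 + 8.1400 = 11.9136

|z1+z2| = 11.7414 ≤ |z1|+|z2| = 11.9136 (verified)


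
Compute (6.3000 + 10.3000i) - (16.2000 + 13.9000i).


Real: 6.3 - 16.2 = -9.9
Imag: 10.3 - 13.9 = -3.6

-9.9000 - 3.6000i


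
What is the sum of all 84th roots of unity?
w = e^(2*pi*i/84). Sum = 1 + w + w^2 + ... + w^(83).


The sum of all 84th roots of unity is 0.
Geometric series: (1 - w^84)/(1 - w) = (1-1)/(1-w) = 0 since w^84 = 1, w ≠ 1.
Alternatively: coefficient of z^83 in z^84 - 1 is 0.

0


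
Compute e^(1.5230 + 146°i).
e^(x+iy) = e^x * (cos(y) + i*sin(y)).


e^1.5230 = 4.58596
cos(146°) = -0.82904
sin(146°) = 0.55919
Real = 4.58596*(-0.82904) = -3.8019
Imag = 4.58596*0.55919 = 2.5644

-3.8019 + 2.5644i


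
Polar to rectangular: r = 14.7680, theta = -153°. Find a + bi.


a = 14.7680*cos(-153°) = 14.7680*(-0.89101) = -13.1584
b = 14.7680*sin(-153°) = 14.7680*(-0.45399) = -6.7045

-13.1584 - 6.7045i


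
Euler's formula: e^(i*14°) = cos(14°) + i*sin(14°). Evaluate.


cos(14°) = 0.9703
sin(14°) = 0.2419

e^(i*14°) = 0.9703 + 0.2419i


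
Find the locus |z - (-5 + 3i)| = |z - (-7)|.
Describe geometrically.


Equal distances means the locus is the perpendicular bisector of z1 and z2.
Midpoint = ((-5+(-7))/2, (3+0)/2) = (-6.0000, 1.5000)

Perpendicular bisector through (-6.0000, 1.5000)
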